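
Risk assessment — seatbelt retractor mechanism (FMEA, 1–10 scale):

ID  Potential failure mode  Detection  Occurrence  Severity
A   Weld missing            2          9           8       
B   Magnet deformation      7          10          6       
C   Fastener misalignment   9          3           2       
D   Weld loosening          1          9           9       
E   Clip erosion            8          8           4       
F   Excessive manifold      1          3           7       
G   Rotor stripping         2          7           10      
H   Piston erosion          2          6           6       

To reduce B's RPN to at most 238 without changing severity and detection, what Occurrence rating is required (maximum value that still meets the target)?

B: S=6, O=10, D=7 → current RPN = 420.
Fixed product = 42. Need 42 × O ≤ 238, so O ≤ 238/42 = 5.67.
Maximum integer Occurrence rating = 5 (gives RPN 210; O=6 would give 252 > 238).

5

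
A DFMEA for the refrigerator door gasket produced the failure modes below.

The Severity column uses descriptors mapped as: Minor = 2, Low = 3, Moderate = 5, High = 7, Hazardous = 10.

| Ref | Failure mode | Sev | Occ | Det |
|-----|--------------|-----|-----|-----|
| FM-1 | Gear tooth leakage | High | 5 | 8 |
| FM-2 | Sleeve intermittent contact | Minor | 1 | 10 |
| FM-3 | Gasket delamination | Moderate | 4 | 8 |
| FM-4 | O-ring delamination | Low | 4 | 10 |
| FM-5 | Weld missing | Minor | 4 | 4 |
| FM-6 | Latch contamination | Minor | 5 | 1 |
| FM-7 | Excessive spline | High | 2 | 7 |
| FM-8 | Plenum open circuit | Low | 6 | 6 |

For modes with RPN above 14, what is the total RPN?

818

RPN = Severity × Occurrence × Detection:
  FM-1: 7 × 5 × 8 = 280
  FM-2: 2 × 1 × 10 = 20
  FM-3: 5 × 4 × 8 = 160
  FM-4: 3 × 4 × 10 = 120
  FM-5: 2 × 4 × 4 = 32
  FM-6: 2 × 5 × 1 = 10
  FM-7: 7 × 2 × 7 = 98
  FM-8: 3 × 6 × 6 = 108
RPN > 14: FM-1 (280), FM-2 (20), FM-3 (160), FM-4 (120), FM-5 (32), FM-7 (98), FM-8 (108).
Sum: 280 + 20 + 160 + 120 + 32 + 98 + 108 = 818.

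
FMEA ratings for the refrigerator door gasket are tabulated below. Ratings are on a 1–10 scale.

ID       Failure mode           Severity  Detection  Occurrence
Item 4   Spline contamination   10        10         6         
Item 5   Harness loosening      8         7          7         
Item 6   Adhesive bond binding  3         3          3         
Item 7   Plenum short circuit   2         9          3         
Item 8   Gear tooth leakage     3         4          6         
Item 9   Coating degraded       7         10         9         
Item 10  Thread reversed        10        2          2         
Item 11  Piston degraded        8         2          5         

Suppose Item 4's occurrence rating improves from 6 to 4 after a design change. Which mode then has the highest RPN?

RPN = Severity × Occurrence × Detection:
  Item 4: 10 × 6 × 10 = 600
  Item 5: 8 × 7 × 7 = 392
  Item 6: 3 × 3 × 3 = 27
  Item 7: 2 × 3 × 9 = 54
  Item 8: 3 × 6 × 4 = 72
  Item 9: 7 × 9 × 10 = 630
  Item 10: 10 × 2 × 2 = 40
  Item 11: 8 × 5 × 2 = 80
After action: Item 4 → 10 × 4 × 10 = 400.
Revised RPNs: Item 9=630, Item 4=400, Item 5=392, Item 11=80, Item 8=72, Item 7=54, Item 10=40, Item 6=27.
Highest is now Item 9 (630).

Item 9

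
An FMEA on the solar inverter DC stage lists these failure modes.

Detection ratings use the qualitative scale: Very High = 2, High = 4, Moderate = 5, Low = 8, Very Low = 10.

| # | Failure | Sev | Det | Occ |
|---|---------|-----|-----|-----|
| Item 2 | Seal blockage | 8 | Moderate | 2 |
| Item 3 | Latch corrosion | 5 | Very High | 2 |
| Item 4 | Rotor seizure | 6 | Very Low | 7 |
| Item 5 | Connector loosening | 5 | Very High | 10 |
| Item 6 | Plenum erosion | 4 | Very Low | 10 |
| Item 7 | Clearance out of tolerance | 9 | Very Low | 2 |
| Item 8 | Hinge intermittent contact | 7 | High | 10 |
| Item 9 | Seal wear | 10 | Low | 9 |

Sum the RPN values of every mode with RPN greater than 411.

1140

RPN = Severity × Occurrence × Detection:
  Item 2: 8 × 2 × 5 = 80
  Item 3: 5 × 2 × 2 = 20
  Item 4: 6 × 7 × 10 = 420
  Item 5: 5 × 10 × 2 = 100
  Item 6: 4 × 10 × 10 = 400
  Item 7: 9 × 2 × 10 = 180
  Item 8: 7 × 10 × 4 = 280
  Item 9: 10 × 9 × 8 = 720
RPN > 411: Item 4 (420), Item 9 (720).
Sum: 420 + 720 = 1140.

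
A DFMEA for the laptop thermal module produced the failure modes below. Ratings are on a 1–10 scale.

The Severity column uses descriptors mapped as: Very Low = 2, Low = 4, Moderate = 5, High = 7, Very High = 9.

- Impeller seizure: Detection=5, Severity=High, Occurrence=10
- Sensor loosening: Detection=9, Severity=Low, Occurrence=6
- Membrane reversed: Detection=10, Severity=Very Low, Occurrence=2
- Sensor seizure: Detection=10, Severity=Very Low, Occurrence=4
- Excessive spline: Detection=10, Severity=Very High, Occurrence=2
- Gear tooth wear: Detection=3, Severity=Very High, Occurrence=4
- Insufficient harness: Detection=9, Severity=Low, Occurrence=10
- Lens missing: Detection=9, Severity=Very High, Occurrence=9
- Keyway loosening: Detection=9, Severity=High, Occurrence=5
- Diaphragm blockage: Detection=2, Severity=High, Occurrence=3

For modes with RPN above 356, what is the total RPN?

1089

RPN = Severity × Occurrence × Detection:
  Impeller seizure: 7 × 10 × 5 = 350
  Sensor loosening: 4 × 6 × 9 = 216
  Membrane reversed: 2 × 2 × 10 = 40
  Sensor seizure: 2 × 4 × 10 = 80
  Excessive spline: 9 × 2 × 10 = 180
  Gear tooth wear: 9 × 4 × 3 = 108
  Insufficient harness: 4 × 10 × 9 = 360
  Lens missing: 9 × 9 × 9 = 729
  Keyway loosening: 7 × 5 × 9 = 315
  Diaphragm blockage: 7 × 3 × 2 = 42
RPN > 356: Insufficient harness (360), Lens missing (729).
Sum: 360 + 729 = 1089.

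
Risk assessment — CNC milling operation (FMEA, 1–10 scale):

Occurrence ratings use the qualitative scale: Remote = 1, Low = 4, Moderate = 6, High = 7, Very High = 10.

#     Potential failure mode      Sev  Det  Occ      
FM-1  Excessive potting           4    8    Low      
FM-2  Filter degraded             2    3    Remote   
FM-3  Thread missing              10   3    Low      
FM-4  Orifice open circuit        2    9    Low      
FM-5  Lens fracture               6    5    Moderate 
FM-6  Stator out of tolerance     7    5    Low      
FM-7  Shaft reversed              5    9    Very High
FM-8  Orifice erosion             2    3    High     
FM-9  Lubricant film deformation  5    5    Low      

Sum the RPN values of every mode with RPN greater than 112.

RPN = Severity × Occurrence × Detection:
  FM-1: 4 × 4 × 8 = 128
  FM-2: 2 × 1 × 3 = 6
  FM-3: 10 × 4 × 3 = 120
  FM-4: 2 × 4 × 9 = 72
  FM-5: 6 × 6 × 5 = 180
  FM-6: 7 × 4 × 5 = 140
  FM-7: 5 × 10 × 9 = 450
  FM-8: 2 × 7 × 3 = 42
  FM-9: 5 × 4 × 5 = 100
RPN > 112: FM-1 (128), FM-3 (120), FM-5 (180), FM-6 (140), FM-7 (450).
Sum: 128 + 120 + 180 + 140 + 450 = 1018.

1018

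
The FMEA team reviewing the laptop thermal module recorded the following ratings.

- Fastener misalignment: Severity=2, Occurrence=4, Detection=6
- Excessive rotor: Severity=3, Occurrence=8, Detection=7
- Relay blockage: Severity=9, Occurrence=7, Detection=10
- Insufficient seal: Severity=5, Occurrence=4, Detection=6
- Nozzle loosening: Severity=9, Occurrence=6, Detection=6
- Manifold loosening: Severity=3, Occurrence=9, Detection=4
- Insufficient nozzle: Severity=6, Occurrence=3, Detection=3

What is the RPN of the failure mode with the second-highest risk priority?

RPN = Severity × Occurrence × Detection:
  Fastener misalignment: 2 × 4 × 6 = 48
  Excessive rotor: 3 × 8 × 7 = 168
  Relay blockage: 9 × 7 × 10 = 630
  Insufficient seal: 5 × 4 × 6 = 120
  Nozzle loosening: 9 × 6 × 6 = 324
  Manifold loosening: 3 × 9 × 4 = 108
  Insufficient nozzle: 6 × 3 × 3 = 54
Sorted descending: 630, 324, 168, 120, 108, 54, 48.
The second-highest RPN is 324 (Nozzle loosening).

324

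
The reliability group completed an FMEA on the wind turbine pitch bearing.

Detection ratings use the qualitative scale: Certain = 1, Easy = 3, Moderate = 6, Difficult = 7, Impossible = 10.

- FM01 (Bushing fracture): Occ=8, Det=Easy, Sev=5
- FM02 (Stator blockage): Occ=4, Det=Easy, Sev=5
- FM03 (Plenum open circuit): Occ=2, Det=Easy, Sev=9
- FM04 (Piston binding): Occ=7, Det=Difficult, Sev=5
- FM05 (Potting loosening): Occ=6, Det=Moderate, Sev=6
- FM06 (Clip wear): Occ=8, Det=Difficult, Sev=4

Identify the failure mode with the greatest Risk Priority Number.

RPN = Severity × Occurrence × Detection:
  FM01: 5 × 8 × 3 = 120
  FM02: 5 × 4 × 3 = 60
  FM03: 9 × 2 × 3 = 54
  FM04: 5 × 7 × 7 = 245
  FM05: 6 × 6 × 6 = 216
  FM06: 4 × 8 × 7 = 224
Highest RPN is 245 → FM04.

FM04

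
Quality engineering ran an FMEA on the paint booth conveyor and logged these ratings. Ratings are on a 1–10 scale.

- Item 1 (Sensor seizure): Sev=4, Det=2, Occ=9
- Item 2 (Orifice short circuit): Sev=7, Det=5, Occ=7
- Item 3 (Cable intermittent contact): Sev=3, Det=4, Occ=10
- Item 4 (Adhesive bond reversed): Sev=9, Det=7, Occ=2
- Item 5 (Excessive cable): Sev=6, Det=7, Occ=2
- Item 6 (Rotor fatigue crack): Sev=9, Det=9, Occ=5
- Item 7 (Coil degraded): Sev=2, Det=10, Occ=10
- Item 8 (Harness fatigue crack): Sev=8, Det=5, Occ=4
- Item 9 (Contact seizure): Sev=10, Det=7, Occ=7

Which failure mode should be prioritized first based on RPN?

Item 9

RPN = Severity × Occurrence × Detection:
  Item 1: 4 × 9 × 2 = 72
  Item 2: 7 × 7 × 5 = 245
  Item 3: 3 × 10 × 4 = 120
  Item 4: 9 × 2 × 7 = 126
  Item 5: 6 × 2 × 7 = 84
  Item 6: 9 × 5 × 9 = 405
  Item 7: 2 × 10 × 10 = 200
  Item 8: 8 × 4 × 5 = 160
  Item 9: 10 × 7 × 7 = 490
Highest RPN is 490 → Item 9.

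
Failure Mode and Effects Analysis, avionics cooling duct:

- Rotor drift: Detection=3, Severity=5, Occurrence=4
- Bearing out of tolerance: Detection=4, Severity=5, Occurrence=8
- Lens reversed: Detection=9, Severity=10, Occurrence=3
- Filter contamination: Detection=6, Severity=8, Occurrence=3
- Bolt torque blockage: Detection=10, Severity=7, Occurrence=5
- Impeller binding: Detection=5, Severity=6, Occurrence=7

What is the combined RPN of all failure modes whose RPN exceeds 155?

990

RPN = Severity × Occurrence × Detection:
  Rotor drift: 5 × 4 × 3 = 60
  Bearing out of tolerance: 5 × 8 × 4 = 160
  Lens reversed: 10 × 3 × 9 = 270
  Filter contamination: 8 × 3 × 6 = 144
  Bolt torque blockage: 7 × 5 × 10 = 350
  Impeller binding: 6 × 7 × 5 = 210
RPN > 155: Bearing out of tolerance (160), Lens reversed (270), Bolt torque blockage (350), Impeller binding (210).
Sum: 160 + 270 + 350 + 210 = 990.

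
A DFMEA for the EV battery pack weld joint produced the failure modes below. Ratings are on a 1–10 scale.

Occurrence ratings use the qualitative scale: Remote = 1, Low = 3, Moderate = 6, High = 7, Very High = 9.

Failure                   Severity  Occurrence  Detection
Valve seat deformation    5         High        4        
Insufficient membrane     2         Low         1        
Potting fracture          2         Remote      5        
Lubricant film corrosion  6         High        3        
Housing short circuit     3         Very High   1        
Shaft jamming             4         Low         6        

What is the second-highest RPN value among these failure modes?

RPN = Severity × Occurrence × Detection:
  Valve seat deformation: 5 × 7 × 4 = 140
  Insufficient membrane: 2 × 3 × 1 = 6
  Potting fracture: 2 × 1 × 5 = 10
  Lubricant film corrosion: 6 × 7 × 3 = 126
  Housing short circuit: 3 × 9 × 1 = 27
  Shaft jamming: 4 × 3 × 6 = 72
Sorted descending: 140, 126, 72, 27, 10, 6.
The second-highest RPN is 126 (Lubricant film corrosion).

126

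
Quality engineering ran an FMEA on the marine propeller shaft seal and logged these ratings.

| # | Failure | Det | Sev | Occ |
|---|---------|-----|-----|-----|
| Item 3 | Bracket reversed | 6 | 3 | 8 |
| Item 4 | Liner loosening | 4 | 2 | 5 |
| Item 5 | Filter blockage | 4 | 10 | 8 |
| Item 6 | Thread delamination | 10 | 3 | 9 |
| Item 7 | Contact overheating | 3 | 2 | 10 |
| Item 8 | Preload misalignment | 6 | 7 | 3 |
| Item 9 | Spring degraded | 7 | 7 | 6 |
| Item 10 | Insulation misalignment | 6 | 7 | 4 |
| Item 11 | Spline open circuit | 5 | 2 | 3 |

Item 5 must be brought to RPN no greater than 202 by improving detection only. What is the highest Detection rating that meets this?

Item 5: S=10, O=8, D=4 → current RPN = 320.
Fixed product = 80. Need 80 × D ≤ 202, so D ≤ 202/80 = 2.52.
Maximum integer Detection rating = 2 (gives RPN 160; D=3 would give 240 > 202).

2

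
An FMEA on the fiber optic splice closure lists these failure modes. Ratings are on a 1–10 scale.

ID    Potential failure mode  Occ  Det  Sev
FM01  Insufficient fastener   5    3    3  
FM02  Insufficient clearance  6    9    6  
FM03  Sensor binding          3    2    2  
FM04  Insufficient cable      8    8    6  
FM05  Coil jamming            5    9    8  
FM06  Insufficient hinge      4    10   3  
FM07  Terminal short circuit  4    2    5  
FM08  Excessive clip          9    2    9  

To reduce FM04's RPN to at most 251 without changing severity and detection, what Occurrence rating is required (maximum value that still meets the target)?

5

FM04: S=6, O=8, D=8 → current RPN = 384.
Fixed product = 48. Need 48 × O ≤ 251, so O ≤ 251/48 = 5.23.
Maximum integer Occurrence rating = 5 (gives RPN 240; O=6 would give 288 > 251).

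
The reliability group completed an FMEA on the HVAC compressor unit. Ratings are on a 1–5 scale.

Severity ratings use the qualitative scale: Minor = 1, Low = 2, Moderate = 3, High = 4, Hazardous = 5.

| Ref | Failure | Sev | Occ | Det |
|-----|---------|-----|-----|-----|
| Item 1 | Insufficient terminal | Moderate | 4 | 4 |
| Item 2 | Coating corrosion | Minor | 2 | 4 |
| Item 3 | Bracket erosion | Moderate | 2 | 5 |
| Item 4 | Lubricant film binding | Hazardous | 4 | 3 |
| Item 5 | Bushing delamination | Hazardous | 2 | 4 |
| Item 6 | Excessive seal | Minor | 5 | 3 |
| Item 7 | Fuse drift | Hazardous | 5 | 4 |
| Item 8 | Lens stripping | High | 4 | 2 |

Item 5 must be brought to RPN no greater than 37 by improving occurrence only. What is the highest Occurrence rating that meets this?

1

Item 5: S=5, O=2, D=4 → current RPN = 40.
Fixed product = 20. Need 20 × O ≤ 37, so O ≤ 37/20 = 1.85.
Maximum integer Occurrence rating = 1 (gives RPN 20; O=2 would give 40 > 37).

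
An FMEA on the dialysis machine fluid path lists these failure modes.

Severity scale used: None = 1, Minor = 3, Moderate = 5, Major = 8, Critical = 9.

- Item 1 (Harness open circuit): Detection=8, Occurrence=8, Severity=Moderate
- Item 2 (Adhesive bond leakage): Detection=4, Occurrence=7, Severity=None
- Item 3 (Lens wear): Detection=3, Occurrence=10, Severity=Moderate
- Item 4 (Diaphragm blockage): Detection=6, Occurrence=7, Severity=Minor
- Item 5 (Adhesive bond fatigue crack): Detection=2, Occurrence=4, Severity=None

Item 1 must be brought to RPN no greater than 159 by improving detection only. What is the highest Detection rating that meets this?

3

Item 1: S=5, O=8, D=8 → current RPN = 320.
Fixed product = 40. Need 40 × D ≤ 159, so D ≤ 159/40 = 3.98.
Maximum integer Detection rating = 3 (gives RPN 120; D=4 would give 160 > 159).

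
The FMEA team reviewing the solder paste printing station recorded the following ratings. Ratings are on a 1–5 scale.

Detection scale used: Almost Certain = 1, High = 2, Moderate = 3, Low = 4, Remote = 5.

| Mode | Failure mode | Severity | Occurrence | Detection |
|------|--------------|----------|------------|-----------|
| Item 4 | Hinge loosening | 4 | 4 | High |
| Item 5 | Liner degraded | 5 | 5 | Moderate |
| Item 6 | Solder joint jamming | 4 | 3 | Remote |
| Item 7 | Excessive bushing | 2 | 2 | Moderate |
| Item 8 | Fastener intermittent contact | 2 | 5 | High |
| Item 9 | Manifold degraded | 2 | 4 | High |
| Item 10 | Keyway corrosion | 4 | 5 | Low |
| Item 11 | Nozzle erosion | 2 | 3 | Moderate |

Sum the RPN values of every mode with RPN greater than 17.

285

RPN = Severity × Occurrence × Detection:
  Item 4: 4 × 4 × 2 = 32
  Item 5: 5 × 5 × 3 = 75
  Item 6: 4 × 3 × 5 = 60
  Item 7: 2 × 2 × 3 = 12
  Item 8: 2 × 5 × 2 = 20
  Item 9: 2 × 4 × 2 = 16
  Item 10: 4 × 5 × 4 = 80
  Item 11: 2 × 3 × 3 = 18
RPN > 17: Item 4 (32), Item 5 (75), Item 6 (60), Item 8 (20), Item 10 (80), Item 11 (18).
Sum: 32 + 75 + 60 + 20 + 80 + 18 = 285.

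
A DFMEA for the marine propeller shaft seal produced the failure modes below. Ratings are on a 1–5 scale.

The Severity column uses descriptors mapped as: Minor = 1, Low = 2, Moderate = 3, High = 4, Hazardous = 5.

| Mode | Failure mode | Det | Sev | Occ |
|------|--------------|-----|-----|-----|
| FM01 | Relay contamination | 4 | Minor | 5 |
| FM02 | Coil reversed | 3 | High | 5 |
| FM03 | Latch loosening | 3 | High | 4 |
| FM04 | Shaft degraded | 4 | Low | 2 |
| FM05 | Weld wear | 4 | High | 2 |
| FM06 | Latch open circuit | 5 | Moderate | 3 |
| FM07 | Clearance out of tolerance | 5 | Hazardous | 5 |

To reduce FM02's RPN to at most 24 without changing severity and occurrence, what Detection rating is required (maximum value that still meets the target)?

1

FM02: S=4, O=5, D=3 → current RPN = 60.
Fixed product = 20. Need 20 × D ≤ 24, so D ≤ 24/20 = 1.20.
Maximum integer Detection rating = 1 (gives RPN 20; D=2 would give 40 > 24).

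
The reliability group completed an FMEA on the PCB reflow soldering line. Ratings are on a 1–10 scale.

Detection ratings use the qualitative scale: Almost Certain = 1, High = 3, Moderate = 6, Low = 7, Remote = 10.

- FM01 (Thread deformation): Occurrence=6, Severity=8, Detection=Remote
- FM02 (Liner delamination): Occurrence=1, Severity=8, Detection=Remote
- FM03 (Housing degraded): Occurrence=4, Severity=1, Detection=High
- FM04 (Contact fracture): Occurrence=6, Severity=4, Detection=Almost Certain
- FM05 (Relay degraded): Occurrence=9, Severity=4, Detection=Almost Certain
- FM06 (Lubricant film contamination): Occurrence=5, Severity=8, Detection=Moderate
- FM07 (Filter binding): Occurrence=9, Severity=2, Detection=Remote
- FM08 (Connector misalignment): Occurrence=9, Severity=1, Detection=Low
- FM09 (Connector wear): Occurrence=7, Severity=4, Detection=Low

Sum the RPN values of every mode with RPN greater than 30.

RPN = Severity × Occurrence × Detection:
  FM01: 8 × 6 × 10 = 480
  FM02: 8 × 1 × 10 = 80
  FM03: 1 × 4 × 3 = 12
  FM04: 4 × 6 × 1 = 24
  FM05: 4 × 9 × 1 = 36
  FM06: 8 × 5 × 6 = 240
  FM07: 2 × 9 × 10 = 180
  FM08: 1 × 9 × 7 = 63
  FM09: 4 × 7 × 7 = 196
RPN > 30: FM01 (480), FM02 (80), FM05 (36), FM06 (240), FM07 (180), FM08 (63), FM09 (196).
Sum: 480 + 80 + 36 + 240 + 180 + 63 + 196 = 1275.

1275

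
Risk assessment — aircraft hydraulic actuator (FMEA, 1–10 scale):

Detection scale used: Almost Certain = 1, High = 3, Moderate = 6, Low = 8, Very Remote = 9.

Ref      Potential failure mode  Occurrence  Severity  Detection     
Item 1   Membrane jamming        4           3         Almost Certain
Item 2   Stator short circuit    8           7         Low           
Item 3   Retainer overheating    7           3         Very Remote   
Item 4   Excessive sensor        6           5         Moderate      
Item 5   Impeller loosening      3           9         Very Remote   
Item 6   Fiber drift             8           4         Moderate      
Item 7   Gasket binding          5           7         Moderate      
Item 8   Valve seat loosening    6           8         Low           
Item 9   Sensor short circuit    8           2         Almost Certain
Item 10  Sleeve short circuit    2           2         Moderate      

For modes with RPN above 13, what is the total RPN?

1886

RPN = Severity × Occurrence × Detection:
  Item 1: 3 × 4 × 1 = 12
  Item 2: 7 × 8 × 8 = 448
  Item 3: 3 × 7 × 9 = 189
  Item 4: 5 × 6 × 6 = 180
  Item 5: 9 × 3 × 9 = 243
  Item 6: 4 × 8 × 6 = 192
  Item 7: 7 × 5 × 6 = 210
  Item 8: 8 × 6 × 8 = 384
  Item 9: 2 × 8 × 1 = 16
  Item 10: 2 × 2 × 6 = 24
RPN > 13: Item 2 (448), Item 3 (189), Item 4 (180), Item 5 (243), Item 6 (192), Item 7 (210), Item 8 (384), Item 9 (16), Item 10 (24).
Sum: 448 + 189 + 180 + 243 + 192 + 210 + 384 + 16 + 24 = 1886.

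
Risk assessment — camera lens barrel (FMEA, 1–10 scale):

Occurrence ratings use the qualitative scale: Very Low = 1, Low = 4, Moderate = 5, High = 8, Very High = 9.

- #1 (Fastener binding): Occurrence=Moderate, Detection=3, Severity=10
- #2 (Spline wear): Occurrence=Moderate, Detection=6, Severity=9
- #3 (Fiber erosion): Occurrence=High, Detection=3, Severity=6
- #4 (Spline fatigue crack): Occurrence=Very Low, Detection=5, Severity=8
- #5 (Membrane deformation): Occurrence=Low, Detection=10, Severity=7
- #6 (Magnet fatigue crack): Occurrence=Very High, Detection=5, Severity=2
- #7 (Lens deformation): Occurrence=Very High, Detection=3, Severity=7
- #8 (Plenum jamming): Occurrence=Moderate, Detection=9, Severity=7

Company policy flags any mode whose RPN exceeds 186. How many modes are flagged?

RPN = Severity × Occurrence × Detection:
  #1: 10 × 5 × 3 = 150
  #2: 9 × 5 × 6 = 270
  #3: 6 × 8 × 3 = 144
  #4: 8 × 1 × 5 = 40
  #5: 7 × 4 × 10 = 280
  #6: 2 × 9 × 5 = 90
  #7: 7 × 9 × 3 = 189
  #8: 7 × 5 × 9 = 315
Modes with RPN > 186: #2 (270), #5 (280), #7 (189), #8 (315) → 4.

4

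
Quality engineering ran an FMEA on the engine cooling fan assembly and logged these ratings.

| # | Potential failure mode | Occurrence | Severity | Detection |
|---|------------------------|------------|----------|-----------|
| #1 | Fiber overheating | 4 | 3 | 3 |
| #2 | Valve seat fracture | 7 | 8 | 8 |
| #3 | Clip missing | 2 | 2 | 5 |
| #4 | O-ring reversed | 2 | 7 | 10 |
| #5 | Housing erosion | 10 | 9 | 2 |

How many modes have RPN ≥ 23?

RPN = Severity × Occurrence × Detection:
  #1: 3 × 4 × 3 = 36
  #2: 8 × 7 × 8 = 448
  #3: 2 × 2 × 5 = 20
  #4: 7 × 2 × 10 = 140
  #5: 9 × 10 × 2 = 180
Modes with RPN ≥ 23: #1 (36), #2 (448), #4 (140), #5 (180) → 4.

4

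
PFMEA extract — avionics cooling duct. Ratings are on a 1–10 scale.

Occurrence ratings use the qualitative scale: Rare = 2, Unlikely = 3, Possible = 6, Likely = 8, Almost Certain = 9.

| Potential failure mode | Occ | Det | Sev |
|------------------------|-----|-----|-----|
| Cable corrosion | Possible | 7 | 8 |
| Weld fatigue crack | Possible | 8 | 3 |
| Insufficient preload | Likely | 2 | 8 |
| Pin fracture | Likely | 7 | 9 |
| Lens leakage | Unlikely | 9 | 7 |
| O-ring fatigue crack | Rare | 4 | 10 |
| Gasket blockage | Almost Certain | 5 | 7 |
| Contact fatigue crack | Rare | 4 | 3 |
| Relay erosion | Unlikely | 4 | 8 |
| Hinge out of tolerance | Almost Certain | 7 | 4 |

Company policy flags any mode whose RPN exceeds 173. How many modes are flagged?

RPN = Severity × Occurrence × Detection:
  Cable corrosion: 8 × 6 × 7 = 336
  Weld fatigue crack: 3 × 6 × 8 = 144
  Insufficient preload: 8 × 8 × 2 = 128
  Pin fracture: 9 × 8 × 7 = 504
  Lens leakage: 7 × 3 × 9 = 189
  O-ring fatigue crack: 10 × 2 × 4 = 80
  Gasket blockage: 7 × 9 × 5 = 315
  Contact fatigue crack: 3 × 2 × 4 = 24
  Relay erosion: 8 × 3 × 4 = 96
  Hinge out of tolerance: 4 × 9 × 7 = 252
Modes with RPN > 173: Cable corrosion (336), Pin fracture (504), Lens leakage (189), Gasket blockage (315), Hinge out of tolerance (252) → 5.

5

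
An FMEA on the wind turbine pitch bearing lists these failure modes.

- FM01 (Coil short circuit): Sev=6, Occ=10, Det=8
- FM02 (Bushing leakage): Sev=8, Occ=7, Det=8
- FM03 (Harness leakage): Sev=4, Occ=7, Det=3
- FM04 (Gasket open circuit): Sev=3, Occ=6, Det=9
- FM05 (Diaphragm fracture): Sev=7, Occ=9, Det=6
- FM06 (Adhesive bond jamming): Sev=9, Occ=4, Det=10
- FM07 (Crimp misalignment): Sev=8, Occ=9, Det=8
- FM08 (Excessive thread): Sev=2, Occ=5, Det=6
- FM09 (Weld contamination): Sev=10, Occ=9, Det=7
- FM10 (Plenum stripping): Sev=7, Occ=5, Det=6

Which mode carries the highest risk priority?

FM09

RPN = Severity × Occurrence × Detection:
  FM01: 6 × 10 × 8 = 480
  FM02: 8 × 7 × 8 = 448
  FM03: 4 × 7 × 3 = 84
  FM04: 3 × 6 × 9 = 162
  FM05: 7 × 9 × 6 = 378
  FM06: 9 × 4 × 10 = 360
  FM07: 8 × 9 × 8 = 576
  FM08: 2 × 5 × 6 = 60
  FM09: 10 × 9 × 7 = 630
  FM10: 7 × 5 × 6 = 210
Highest RPN is 630 → FM09.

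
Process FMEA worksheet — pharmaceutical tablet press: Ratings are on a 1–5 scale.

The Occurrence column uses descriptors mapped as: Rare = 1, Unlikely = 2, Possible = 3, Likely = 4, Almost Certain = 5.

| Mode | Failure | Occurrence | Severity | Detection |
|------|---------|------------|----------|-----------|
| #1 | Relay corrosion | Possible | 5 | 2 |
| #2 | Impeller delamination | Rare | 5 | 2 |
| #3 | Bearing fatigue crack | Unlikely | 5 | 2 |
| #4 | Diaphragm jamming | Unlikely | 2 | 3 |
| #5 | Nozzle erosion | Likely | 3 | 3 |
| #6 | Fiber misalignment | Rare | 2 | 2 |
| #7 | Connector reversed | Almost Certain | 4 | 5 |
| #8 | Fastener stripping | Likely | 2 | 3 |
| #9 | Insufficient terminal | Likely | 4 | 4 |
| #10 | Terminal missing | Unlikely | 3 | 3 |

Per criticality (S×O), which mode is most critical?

#7

Criticality = Severity × Occurrence:
  #1: 5 × 3 = 15
  #2: 5 × 1 = 5
  #3: 5 × 2 = 10
  #4: 2 × 2 = 4
  #5: 3 × 4 = 12
  #6: 2 × 1 = 2
  #7: 4 × 5 = 20
  #8: 2 × 4 = 8
  #9: 4 × 4 = 16
  #10: 3 × 2 = 6
Highest criticality is 20 → #7.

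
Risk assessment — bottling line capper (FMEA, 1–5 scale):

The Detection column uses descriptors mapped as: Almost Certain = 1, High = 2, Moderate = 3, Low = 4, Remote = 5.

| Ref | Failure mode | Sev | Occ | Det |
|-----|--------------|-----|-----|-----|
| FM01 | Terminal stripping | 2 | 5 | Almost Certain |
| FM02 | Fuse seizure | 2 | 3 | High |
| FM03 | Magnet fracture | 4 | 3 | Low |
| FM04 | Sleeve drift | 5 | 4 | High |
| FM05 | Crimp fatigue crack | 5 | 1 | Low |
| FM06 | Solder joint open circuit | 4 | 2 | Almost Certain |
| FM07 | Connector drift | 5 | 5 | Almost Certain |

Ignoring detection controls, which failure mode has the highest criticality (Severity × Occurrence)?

FM07

Criticality = Severity × Occurrence:
  FM01: 2 × 5 = 10
  FM02: 2 × 3 = 6
  FM03: 4 × 3 = 12
  FM04: 5 × 4 = 20
  FM05: 5 × 1 = 5
  FM06: 4 × 2 = 8
  FM07: 5 × 5 = 25
Highest criticality is 25 → FM07.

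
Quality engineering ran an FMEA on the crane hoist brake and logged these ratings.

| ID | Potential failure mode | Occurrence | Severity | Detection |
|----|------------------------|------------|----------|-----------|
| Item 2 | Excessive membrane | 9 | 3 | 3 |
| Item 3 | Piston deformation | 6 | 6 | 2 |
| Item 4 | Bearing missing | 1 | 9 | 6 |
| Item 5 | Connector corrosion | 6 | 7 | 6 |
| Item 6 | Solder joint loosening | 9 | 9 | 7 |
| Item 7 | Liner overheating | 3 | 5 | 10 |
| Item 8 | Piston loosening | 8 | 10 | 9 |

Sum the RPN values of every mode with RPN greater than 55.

1842

RPN = Severity × Occurrence × Detection:
  Item 2: 3 × 9 × 3 = 81
  Item 3: 6 × 6 × 2 = 72
  Item 4: 9 × 1 × 6 = 54
  Item 5: 7 × 6 × 6 = 252
  Item 6: 9 × 9 × 7 = 567
  Item 7: 5 × 3 × 10 = 150
  Item 8: 10 × 8 × 9 = 720
RPN > 55: Item 2 (81), Item 3 (72), Item 5 (252), Item 6 (567), Item 7 (150), Item 8 (720).
Sum: 81 + 72 + 252 + 567 + 150 + 720 = 1842.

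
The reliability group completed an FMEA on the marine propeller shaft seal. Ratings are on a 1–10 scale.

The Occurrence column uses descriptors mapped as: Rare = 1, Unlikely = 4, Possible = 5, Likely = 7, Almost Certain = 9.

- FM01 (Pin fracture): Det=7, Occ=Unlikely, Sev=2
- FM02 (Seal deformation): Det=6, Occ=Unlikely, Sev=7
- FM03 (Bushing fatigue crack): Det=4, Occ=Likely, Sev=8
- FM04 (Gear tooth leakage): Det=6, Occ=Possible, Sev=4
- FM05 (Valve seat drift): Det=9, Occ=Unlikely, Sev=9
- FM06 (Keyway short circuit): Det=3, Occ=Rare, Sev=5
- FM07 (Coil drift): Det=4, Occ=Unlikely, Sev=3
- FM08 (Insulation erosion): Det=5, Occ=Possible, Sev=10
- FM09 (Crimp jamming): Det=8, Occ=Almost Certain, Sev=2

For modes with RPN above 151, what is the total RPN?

RPN = Severity × Occurrence × Detection:
  FM01: 2 × 4 × 7 = 56
  FM02: 7 × 4 × 6 = 168
  FM03: 8 × 7 × 4 = 224
  FM04: 4 × 5 × 6 = 120
  FM05: 9 × 4 × 9 = 324
  FM06: 5 × 1 × 3 = 15
  FM07: 3 × 4 × 4 = 48
  FM08: 10 × 5 × 5 = 250
  FM09: 2 × 9 × 8 = 144
RPN > 151: FM02 (168), FM03 (224), FM05 (324), FM08 (250).
Sum: 168 + 224 + 324 + 250 = 966.

966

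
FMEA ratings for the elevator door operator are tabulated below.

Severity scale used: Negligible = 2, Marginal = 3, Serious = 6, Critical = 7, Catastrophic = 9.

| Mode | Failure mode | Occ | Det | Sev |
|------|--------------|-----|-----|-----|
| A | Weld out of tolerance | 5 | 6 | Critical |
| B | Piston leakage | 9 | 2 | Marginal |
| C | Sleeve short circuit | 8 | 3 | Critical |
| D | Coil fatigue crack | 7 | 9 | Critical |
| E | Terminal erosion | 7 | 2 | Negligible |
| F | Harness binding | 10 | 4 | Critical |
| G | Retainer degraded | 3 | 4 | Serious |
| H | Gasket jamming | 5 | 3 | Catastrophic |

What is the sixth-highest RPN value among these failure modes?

72

RPN = Severity × Occurrence × Detection:
  A: 7 × 5 × 6 = 210
  B: 3 × 9 × 2 = 54
  C: 7 × 8 × 3 = 168
  D: 7 × 7 × 9 = 441
  E: 2 × 7 × 2 = 28
  F: 7 × 10 × 4 = 280
  G: 6 × 3 × 4 = 72
  H: 9 × 5 × 3 = 135
Sorted descending: 441, 280, 210, 168, 135, 72, 54, 28.
The sixth-highest RPN is 72 (G).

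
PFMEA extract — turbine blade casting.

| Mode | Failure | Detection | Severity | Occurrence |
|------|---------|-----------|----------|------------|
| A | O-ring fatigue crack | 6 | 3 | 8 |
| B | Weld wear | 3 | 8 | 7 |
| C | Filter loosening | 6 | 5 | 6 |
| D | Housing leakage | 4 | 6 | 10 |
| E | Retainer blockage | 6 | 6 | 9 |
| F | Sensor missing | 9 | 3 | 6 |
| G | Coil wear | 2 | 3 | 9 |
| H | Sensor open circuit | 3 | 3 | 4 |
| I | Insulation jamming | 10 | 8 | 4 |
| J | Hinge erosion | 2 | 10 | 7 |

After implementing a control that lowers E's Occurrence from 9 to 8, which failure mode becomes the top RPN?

I

RPN = Severity × Occurrence × Detection:
  A: 3 × 8 × 6 = 144
  B: 8 × 7 × 3 = 168
  C: 5 × 6 × 6 = 180
  D: 6 × 10 × 4 = 240
  E: 6 × 9 × 6 = 324
  F: 3 × 6 × 9 = 162
  G: 3 × 9 × 2 = 54
  H: 3 × 4 × 3 = 36
  I: 8 × 4 × 10 = 320
  J: 10 × 7 × 2 = 140
After action: E → 6 × 8 × 6 = 288.
Revised RPNs: I=320, E=288, D=240, C=180, B=168, F=162, A=144, J=140, G=54, H=36.
Highest is now I (320).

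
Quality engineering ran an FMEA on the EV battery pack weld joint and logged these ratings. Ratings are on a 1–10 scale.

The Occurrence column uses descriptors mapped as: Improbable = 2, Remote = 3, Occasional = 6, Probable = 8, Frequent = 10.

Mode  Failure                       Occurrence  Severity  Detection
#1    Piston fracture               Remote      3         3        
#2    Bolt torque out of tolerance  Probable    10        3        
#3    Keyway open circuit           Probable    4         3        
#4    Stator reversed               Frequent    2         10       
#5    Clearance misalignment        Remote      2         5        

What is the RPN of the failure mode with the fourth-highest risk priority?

30

RPN = Severity × Occurrence × Detection:
  #1: 3 × 3 × 3 = 27
  #2: 10 × 8 × 3 = 240
  #3: 4 × 8 × 3 = 96
  #4: 2 × 10 × 10 = 200
  #5: 2 × 3 × 5 = 30
Sorted descending: 240, 200, 96, 30, 27.
The fourth-highest RPN is 30 (#5).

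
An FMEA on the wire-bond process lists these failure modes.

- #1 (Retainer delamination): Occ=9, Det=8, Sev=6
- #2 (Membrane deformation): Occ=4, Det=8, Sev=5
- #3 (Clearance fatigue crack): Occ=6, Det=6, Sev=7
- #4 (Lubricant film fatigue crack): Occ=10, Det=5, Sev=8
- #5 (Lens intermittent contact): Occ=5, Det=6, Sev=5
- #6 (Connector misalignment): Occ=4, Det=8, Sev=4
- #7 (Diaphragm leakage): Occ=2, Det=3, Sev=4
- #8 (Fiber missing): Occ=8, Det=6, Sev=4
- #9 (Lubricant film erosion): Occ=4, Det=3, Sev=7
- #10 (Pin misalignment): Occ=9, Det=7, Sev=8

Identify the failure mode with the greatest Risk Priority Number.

RPN = Severity × Occurrence × Detection:
  #1: 6 × 9 × 8 = 432
  #2: 5 × 4 × 8 = 160
  #3: 7 × 6 × 6 = 252
  #4: 8 × 10 × 5 = 400
  #5: 5 × 5 × 6 = 150
  #6: 4 × 4 × 8 = 128
  #7: 4 × 2 × 3 = 24
  #8: 4 × 8 × 6 = 192
  #9: 7 × 4 × 3 = 84
  #10: 8 × 9 × 7 = 504
Highest RPN is 504 → #10.

#10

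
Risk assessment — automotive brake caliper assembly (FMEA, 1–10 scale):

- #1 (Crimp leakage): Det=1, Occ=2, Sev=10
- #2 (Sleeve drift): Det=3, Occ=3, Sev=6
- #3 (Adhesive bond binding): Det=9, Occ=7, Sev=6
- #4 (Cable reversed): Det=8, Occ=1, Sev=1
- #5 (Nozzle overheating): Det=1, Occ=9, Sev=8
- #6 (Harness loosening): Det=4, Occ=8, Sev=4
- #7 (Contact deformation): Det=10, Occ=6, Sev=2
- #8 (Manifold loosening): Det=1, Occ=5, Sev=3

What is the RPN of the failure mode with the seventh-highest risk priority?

15

RPN = Severity × Occurrence × Detection:
  #1: 10 × 2 × 1 = 20
  #2: 6 × 3 × 3 = 54
  #3: 6 × 7 × 9 = 378
  #4: 1 × 1 × 8 = 8
  #5: 8 × 9 × 1 = 72
  #6: 4 × 8 × 4 = 128
  #7: 2 × 6 × 10 = 120
  #8: 3 × 5 × 1 = 15
Sorted descending: 378, 128, 120, 72, 54, 20, 15, 8.
The seventh-highest RPN is 15 (#8).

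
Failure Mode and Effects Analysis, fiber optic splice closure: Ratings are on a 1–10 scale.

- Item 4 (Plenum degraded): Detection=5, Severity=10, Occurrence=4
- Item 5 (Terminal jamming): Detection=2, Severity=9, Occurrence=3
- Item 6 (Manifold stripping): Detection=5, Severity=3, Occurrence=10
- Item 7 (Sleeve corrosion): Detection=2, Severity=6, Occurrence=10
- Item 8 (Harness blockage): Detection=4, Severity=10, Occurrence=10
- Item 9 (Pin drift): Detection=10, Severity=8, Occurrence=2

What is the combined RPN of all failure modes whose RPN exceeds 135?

RPN = Severity × Occurrence × Detection:
  Item 4: 10 × 4 × 5 = 200
  Item 5: 9 × 3 × 2 = 54
  Item 6: 3 × 10 × 5 = 150
  Item 7: 6 × 10 × 2 = 120
  Item 8: 10 × 10 × 4 = 400
  Item 9: 8 × 2 × 10 = 160
RPN > 135: Item 4 (200), Item 6 (150), Item 8 (400), Item 9 (160).
Sum: 200 + 150 + 400 + 160 = 910.

910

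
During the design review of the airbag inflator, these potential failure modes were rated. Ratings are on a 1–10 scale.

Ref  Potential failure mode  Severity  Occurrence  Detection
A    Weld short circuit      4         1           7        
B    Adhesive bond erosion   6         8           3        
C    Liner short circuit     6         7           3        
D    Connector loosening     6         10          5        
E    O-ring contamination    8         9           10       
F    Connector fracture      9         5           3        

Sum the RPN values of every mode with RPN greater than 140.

RPN = Severity × Occurrence × Detection:
  A: 4 × 1 × 7 = 28
  B: 6 × 8 × 3 = 144
  C: 6 × 7 × 3 = 126
  D: 6 × 10 × 5 = 300
  E: 8 × 9 × 10 = 720
  F: 9 × 5 × 3 = 135
RPN > 140: B (144), D (300), E (720).
Sum: 144 + 300 + 720 = 1164.

1164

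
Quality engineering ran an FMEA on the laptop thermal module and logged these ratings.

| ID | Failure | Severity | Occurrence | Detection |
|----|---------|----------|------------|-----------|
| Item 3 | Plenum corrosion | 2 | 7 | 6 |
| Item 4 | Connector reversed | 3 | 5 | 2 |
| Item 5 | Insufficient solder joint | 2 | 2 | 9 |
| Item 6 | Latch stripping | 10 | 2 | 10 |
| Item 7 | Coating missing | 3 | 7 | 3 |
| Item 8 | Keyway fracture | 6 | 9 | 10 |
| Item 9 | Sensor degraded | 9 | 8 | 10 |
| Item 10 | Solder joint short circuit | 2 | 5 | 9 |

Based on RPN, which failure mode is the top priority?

RPN = Severity × Occurrence × Detection:
  Item 3: 2 × 7 × 6 = 84
  Item 4: 3 × 5 × 2 = 30
  Item 5: 2 × 2 × 9 = 36
  Item 6: 10 × 2 × 10 = 200
  Item 7: 3 × 7 × 3 = 63
  Item 8: 6 × 9 × 10 = 540
  Item 9: 9 × 8 × 10 = 720
  Item 10: 2 × 5 × 9 = 90
Highest RPN is 720 → Item 9.

Item 9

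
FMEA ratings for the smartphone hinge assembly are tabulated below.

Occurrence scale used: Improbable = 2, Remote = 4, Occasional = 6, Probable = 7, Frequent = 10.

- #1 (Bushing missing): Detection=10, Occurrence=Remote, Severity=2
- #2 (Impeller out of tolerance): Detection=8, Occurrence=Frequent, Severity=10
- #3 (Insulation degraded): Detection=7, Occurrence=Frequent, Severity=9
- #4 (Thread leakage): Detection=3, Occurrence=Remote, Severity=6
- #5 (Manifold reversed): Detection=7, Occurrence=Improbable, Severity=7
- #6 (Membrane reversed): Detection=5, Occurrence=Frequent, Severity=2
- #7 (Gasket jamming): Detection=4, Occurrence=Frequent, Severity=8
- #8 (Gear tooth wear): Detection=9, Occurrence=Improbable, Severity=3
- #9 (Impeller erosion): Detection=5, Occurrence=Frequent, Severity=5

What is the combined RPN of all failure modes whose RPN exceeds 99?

RPN = Severity × Occurrence × Detection:
  #1: 2 × 4 × 10 = 80
  #2: 10 × 10 × 8 = 800
  #3: 9 × 10 × 7 = 630
  #4: 6 × 4 × 3 = 72
  #5: 7 × 2 × 7 = 98
  #6: 2 × 10 × 5 = 100
  #7: 8 × 10 × 4 = 320
  #8: 3 × 2 × 9 = 54
  #9: 5 × 10 × 5 = 250
RPN > 99: #2 (800), #3 (630), #6 (100), #7 (320), #9 (250).
Sum: 800 + 630 + 100 + 320 + 250 = 2100.

2100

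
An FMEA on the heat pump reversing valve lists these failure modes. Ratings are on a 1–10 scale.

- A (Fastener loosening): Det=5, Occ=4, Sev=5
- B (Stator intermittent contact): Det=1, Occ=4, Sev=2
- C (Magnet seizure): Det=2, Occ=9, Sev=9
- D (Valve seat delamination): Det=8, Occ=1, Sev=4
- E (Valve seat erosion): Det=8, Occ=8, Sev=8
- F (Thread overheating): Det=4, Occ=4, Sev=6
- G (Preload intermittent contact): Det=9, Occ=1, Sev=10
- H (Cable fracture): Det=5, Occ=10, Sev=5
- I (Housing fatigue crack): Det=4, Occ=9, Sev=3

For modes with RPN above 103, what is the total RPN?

RPN = Severity × Occurrence × Detection:
  A: 5 × 4 × 5 = 100
  B: 2 × 4 × 1 = 8
  C: 9 × 9 × 2 = 162
  D: 4 × 1 × 8 = 32
  E: 8 × 8 × 8 = 512
  F: 6 × 4 × 4 = 96
  G: 10 × 1 × 9 = 90
  H: 5 × 10 × 5 = 250
  I: 3 × 9 × 4 = 108
RPN > 103: C (162), E (512), H (250), I (108).
Sum: 162 + 512 + 250 + 108 = 1032.

1032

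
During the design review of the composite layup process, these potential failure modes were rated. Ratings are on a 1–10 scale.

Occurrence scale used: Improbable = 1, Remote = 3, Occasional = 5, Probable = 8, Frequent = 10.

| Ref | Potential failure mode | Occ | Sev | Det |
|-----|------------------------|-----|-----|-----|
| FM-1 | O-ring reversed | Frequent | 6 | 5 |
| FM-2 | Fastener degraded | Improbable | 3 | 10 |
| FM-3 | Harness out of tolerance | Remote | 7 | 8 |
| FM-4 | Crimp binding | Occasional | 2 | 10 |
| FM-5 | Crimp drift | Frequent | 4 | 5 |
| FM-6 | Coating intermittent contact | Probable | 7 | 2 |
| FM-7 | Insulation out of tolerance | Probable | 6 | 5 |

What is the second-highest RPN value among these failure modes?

240

RPN = Severity × Occurrence × Detection:
  FM-1: 6 × 10 × 5 = 300
  FM-2: 3 × 1 × 10 = 30
  FM-3: 7 × 3 × 8 = 168
  FM-4: 2 × 5 × 10 = 100
  FM-5: 4 × 10 × 5 = 200
  FM-6: 7 × 8 × 2 = 112
  FM-7: 6 × 8 × 5 = 240
Sorted descending: 300, 240, 200, 168, 112, 100, 30.
The second-highest RPN is 240 (FM-7).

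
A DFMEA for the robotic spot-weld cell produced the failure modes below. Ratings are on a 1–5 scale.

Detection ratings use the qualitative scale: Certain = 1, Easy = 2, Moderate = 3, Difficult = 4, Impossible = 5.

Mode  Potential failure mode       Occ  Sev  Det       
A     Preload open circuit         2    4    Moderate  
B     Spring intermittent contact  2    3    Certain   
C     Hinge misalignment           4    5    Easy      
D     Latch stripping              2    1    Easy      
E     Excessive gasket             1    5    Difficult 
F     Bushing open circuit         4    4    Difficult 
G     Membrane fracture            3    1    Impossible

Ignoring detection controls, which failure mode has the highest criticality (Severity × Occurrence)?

C

Criticality = Severity × Occurrence:
  A: 4 × 2 = 8
  B: 3 × 2 = 6
  C: 5 × 4 = 20
  D: 1 × 2 = 2
  E: 5 × 1 = 5
  F: 4 × 4 = 16
  G: 1 × 3 = 3
Highest criticality is 20 → C.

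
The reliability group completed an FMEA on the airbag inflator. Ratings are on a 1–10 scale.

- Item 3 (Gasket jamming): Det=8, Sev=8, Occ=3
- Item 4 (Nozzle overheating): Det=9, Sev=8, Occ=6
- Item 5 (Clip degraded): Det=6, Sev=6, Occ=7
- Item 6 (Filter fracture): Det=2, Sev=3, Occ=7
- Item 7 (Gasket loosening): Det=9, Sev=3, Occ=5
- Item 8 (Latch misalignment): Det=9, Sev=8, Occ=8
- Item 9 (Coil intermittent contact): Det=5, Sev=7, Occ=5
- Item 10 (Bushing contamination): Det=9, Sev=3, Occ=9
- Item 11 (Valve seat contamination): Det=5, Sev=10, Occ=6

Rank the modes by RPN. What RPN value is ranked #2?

432

RPN = Severity × Occurrence × Detection:
  Item 3: 8 × 3 × 8 = 192
  Item 4: 8 × 6 × 9 = 432
  Item 5: 6 × 7 × 6 = 252
  Item 6: 3 × 7 × 2 = 42
  Item 7: 3 × 5 × 9 = 135
  Item 8: 8 × 8 × 9 = 576
  Item 9: 7 × 5 × 5 = 175
  Item 10: 3 × 9 × 9 = 243
  Item 11: 10 × 6 × 5 = 300
Sorted descending: 576, 432, 300, 252, 243, 192, 175, 135, 42.
The second-highest RPN is 432 (Item 4).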